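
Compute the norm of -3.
3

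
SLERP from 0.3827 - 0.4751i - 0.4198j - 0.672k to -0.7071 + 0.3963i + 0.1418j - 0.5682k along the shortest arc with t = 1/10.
0.4732 - 0.518i - 0.4277j - 0.5699k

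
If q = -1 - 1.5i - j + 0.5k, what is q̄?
-1 + 1.5i + j - 0.5k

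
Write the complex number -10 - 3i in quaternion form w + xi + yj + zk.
-10 - 3i + 0j + 0k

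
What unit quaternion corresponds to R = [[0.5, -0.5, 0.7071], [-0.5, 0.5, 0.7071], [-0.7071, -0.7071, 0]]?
0.7071 - 0.5i + 0.5j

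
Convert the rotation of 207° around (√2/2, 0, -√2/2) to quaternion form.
-0.2334 + 0.6876i - 0.6876k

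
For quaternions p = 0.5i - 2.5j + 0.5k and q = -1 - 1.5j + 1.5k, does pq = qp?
No: pq = -4.5 - 3.5i + 1.75j - 1.25k ≠ -4.5 + 2.5i + 3.25j + 0.25k = qp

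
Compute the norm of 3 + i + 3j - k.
√20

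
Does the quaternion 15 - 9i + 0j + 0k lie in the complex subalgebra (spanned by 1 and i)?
Yes. The quaternion 15 - 9i has j- and k-coefficients y = z = 0, so it lies in the complex subalgebra spanned by 1 and i.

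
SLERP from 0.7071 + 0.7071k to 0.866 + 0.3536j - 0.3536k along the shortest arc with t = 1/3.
0.9061 + 0.1477j + 0.3965k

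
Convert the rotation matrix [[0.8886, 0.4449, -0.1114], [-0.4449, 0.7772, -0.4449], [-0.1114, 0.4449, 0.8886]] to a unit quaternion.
0.9427 + 0.236i - 0.236k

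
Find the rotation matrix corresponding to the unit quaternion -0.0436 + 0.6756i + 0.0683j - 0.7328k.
[[-0.0833, 0.0284, -0.9961], [0.1562, -0.9869, -0.0412], [-0.9842, -0.159, 0.0778]]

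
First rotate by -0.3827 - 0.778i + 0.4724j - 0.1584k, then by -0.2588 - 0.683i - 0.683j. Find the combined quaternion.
-0.1097 + 0.5709i + 0.0309j - 0.813k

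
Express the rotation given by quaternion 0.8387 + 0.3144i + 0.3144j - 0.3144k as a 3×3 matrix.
[[0.6046, 0.7251, 0.3297], [-0.3297, 0.6046, -0.7251], [-0.7251, 0.3297, 0.6046]]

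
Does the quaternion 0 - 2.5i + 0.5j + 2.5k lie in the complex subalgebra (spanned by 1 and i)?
No. The quaternion -2.5i + 0.5j + 2.5k has j-coefficient y = 0.5 and k-coefficient z = 2.5, not both zero, so it does not lie in the complex subalgebra spanned by 1 and i.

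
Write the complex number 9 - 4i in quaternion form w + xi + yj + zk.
9 - 4i + 0j + 0k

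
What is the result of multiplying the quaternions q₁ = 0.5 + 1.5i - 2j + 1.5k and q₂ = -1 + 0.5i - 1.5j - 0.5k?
-3.5 + 2i + 2.75j - 3k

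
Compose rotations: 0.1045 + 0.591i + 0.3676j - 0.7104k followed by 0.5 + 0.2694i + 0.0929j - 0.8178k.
-0.7221 + 0.5583i - 0.0984j - 0.3965k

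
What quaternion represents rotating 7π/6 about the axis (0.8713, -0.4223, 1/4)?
-0.2588 + 0.8416i - 0.4079j + 0.2415k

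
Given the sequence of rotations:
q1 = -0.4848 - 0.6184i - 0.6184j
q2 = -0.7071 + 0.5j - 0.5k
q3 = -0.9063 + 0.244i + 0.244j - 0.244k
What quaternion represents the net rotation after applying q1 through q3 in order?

q2 · q1 = 0.652 + 0.1281i + 0.5041j + 0.5516k
q3 · q2 · q1 = -0.6106 + 0.3006i - 0.4636j - 0.5673k
-0.6106 + 0.3006i - 0.4636j - 0.5673k


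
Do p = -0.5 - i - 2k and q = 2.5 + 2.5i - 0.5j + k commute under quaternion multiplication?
No: pq = 3.25 - 4.75i - 3.75j - 5k ≠ 3.25 - 2.75i + 4.25j - 6k = qp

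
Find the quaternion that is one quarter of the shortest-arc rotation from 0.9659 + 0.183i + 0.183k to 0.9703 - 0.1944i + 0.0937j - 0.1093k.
0.9895 + 0.0892i + 0.0243j + 0.1113k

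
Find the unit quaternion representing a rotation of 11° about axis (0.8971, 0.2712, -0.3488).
0.9954 + 0.086i + 0.026j - 0.0334k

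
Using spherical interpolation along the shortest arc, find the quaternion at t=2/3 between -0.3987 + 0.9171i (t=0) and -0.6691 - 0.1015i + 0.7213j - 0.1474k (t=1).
-0.7267 + 0.3353i + 0.5875j - 0.1201k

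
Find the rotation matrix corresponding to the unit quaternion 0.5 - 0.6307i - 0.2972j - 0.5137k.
[[0.2956, 0.8886, 0.3508], [-0.1388, -0.3233, 0.936], [0.9452, -0.3254, 0.0278]]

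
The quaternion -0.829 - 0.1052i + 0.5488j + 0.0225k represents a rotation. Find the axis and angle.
axis = (-0.1881, 0.9813, 0.0402), θ = 292°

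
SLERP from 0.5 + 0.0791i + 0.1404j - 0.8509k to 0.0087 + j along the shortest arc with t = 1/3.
0.4152 + 0.065i + 0.5778j - 0.6997k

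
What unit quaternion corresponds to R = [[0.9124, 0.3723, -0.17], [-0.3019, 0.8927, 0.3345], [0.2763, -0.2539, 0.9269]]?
0.9659 - 0.1523i - 0.1155j - 0.1745k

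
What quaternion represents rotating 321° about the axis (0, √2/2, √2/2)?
-0.9426 + 0.236j + 0.236k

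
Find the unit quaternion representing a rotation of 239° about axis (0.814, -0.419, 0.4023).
-0.4924 + 0.7085i - 0.3647j + 0.3501k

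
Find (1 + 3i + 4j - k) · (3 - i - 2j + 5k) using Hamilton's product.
19 + 26i - 4j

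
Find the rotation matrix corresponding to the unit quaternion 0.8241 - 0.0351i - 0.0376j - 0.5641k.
[[0.3608, 0.9324, -0.0224], [-0.9271, 0.3611, 0.1003], [0.1016, -0.0154, 0.9947]]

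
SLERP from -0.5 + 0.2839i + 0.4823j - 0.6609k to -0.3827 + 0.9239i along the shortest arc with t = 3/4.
-0.4678 + 0.848i + 0.147j - 0.2014k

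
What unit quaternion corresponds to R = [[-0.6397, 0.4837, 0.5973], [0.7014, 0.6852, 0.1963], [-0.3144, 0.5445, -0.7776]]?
0.2588 + 0.3364i + 0.8807j + 0.2103k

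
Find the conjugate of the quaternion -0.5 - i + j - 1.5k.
-0.5 + i - j + 1.5k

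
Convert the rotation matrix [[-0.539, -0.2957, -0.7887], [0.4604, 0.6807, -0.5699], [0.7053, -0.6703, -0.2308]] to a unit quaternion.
-0.4772 + 0.0526i + 0.7827j - 0.3961k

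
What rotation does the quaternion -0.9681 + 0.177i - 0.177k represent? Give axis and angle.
axis = (√2/2, 0, -√2/2), θ = 331°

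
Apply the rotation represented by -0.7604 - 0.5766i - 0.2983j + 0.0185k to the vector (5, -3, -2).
(2.126, 2.352, -5.287)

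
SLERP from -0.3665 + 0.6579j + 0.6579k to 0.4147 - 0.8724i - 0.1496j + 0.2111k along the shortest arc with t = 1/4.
-0.4766 + 0.3132i + 0.642j + 0.5125k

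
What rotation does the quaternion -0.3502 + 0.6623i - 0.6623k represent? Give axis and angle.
axis = (√2/2, 0, -√2/2), θ = 221°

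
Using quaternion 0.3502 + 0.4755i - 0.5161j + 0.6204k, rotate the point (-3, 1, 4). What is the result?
(0.896, -3.947, -3.101)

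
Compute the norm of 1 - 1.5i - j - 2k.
2.872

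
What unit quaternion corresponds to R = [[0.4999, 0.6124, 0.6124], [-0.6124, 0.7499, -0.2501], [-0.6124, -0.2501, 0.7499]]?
0.866 + 0.3536j - 0.3536k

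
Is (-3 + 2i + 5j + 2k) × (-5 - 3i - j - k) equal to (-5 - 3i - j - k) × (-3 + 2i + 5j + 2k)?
No: pq = 28 - 4i - 26j + 6k ≠ 28 + 2i - 18j - 20k = qp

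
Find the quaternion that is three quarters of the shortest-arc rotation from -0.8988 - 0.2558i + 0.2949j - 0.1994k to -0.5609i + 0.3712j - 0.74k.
-0.2802 - 0.5472i + 0.4013j - 0.6789k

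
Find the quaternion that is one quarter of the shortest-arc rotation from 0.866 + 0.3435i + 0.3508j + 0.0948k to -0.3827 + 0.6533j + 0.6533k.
0.9333 + 0.3135i + 0.076j - 0.1576k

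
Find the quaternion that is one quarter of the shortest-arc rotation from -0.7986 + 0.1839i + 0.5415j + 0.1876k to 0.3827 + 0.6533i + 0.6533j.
-0.57 + 0.3895i + 0.7044j + 0.1652k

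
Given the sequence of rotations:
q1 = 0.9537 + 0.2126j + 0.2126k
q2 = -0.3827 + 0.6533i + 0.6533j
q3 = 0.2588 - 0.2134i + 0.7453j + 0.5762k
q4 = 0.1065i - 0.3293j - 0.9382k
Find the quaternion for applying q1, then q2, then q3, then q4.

q2 · q1 = -0.5039 + 0.7619i + 0.4028j + 0.0575k
q3 · q2 · q1 = -0.3012 + 0.1155i + 0.18j - 0.9293k
q4 · q3 · q2 · q1 = -0.8249 + 0.4428i + 0.0898j + 0.3398k
-0.8249 + 0.4428i + 0.0898j + 0.3398k


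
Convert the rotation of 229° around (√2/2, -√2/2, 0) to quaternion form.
-0.4147 + 0.6434i - 0.6434j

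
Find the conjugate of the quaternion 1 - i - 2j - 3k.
1 + i + 2j + 3k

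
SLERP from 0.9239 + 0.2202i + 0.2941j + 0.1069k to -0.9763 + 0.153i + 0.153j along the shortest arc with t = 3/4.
0.997 - 0.0596i - 0.04j + 0.0283k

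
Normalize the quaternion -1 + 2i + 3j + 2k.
-0.2357 + 0.4714i + 0.7071j + 0.4714k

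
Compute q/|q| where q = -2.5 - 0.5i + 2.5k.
-0.7001 - 0.14i + 0.7001k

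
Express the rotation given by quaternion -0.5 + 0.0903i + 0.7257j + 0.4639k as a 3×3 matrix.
[[-0.4837, 0.595, -0.6419], [-0.3328, 0.5533, 0.7636], [0.8095, 0.583, -0.0696]]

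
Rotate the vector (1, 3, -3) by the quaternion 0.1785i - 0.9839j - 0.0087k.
(-1.981, 2.406, 3.048)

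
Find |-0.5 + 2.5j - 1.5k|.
2.958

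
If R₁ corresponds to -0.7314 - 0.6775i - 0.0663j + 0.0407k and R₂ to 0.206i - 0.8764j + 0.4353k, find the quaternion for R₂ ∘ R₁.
0.0637 - 0.1575i + 0.3377j - 0.9258k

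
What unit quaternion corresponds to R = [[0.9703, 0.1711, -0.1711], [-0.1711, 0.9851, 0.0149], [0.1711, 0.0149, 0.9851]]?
0.9925 - 0.0862j - 0.0862k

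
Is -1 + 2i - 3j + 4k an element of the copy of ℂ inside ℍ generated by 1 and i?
No. The quaternion -1 + 2i - 3j + 4k has j-coefficient y = -3 and k-coefficient z = 4, not both zero, so it does not lie in the complex subalgebra spanned by 1 and i.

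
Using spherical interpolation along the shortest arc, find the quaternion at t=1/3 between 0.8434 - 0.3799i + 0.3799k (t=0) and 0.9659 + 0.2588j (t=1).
0.924 - 0.2626i + 0.0914j + 0.2626k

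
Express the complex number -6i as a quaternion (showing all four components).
0 - 6i + 0j + 0k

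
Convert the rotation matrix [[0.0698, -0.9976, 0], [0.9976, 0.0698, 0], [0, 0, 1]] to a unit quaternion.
0.7314 + 0.682k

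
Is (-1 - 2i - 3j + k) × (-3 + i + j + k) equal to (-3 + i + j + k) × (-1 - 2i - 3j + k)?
No: pq = 7 + i + 11j - 3k ≠ 7 + 9i + 5j - 5k = qp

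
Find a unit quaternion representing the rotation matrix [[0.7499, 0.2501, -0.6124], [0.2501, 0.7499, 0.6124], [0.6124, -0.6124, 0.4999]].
0.866 - 0.3536i - 0.3536j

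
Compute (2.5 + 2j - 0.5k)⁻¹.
0.2381 - 0.1905j + 0.0476k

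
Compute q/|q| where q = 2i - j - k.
0.8165i - 0.4082j - 0.4082k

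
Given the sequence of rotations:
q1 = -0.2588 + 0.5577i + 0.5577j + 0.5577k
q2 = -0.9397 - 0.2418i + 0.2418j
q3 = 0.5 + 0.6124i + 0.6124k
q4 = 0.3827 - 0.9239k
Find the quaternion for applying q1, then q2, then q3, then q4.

q2 · q1 = 0.2432 - 0.3266i - 0.4518j - 0.7938k
q3 · q2 · q1 = 0.8077 + 0.2623i + 0.0602j - 0.5246k
q4 · q3 · q2 · q1 = -0.1756 + 0.156i - 0.2193j - 0.947k
-0.1756 + 0.156i - 0.2193j - 0.947k


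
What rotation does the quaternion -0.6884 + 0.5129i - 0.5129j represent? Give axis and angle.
axis = (√2/2, -√2/2, 0), θ = 267°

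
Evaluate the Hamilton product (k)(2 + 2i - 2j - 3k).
3 + 2i + 2j + 2k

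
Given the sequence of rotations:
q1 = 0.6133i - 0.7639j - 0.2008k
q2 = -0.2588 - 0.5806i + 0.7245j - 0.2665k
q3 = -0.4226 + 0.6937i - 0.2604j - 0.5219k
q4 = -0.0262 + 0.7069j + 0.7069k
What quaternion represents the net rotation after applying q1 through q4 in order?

q2 · q1 = 0.856 - 0.5078i - 0.0823j + 0.0512k
q3 · q2 · q1 = -0.0042 + 0.7521i + 0.0414j - 0.6577k
q4 · q3 · q2 · q1 = 0.4358 - 0.5139i + 0.5276j - 0.5174k
0.4358 - 0.5139i + 0.5276j - 0.5174k


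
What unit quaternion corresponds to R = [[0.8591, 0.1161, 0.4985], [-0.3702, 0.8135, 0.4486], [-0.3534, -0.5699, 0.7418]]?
0.9239 - 0.2756i + 0.2305j - 0.1316k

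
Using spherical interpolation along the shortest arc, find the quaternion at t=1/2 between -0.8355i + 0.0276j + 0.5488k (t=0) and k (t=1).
-0.4747i + 0.0157j + 0.88k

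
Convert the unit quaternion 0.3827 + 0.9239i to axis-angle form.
axis = (1, 0, 0), θ = 3π/4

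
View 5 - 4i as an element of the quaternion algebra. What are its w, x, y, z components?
5 - 4i + 0j + 0k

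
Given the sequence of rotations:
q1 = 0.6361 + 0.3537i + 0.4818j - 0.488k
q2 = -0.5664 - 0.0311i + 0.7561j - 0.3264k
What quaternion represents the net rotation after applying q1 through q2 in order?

q2 · q1 = -0.8729 - 0.4318i + 0.0774j - 0.2136k
-0.8729 - 0.4318i + 0.0774j - 0.2136k


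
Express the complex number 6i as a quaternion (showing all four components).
0 + 6i + 0j + 0k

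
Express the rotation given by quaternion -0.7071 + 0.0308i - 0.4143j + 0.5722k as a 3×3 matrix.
[[0.0019, 0.7837, 0.6212], [-0.8347, 0.3433, -0.4306], [-0.5507, -0.5177, 0.6548]]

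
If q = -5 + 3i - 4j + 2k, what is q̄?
-5 - 3i + 4j - 2k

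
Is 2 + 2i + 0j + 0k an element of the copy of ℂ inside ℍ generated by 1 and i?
Yes. The quaternion 2 + 2i has j- and k-coefficients y = z = 0, so it lies in the complex subalgebra spanned by 1 and i.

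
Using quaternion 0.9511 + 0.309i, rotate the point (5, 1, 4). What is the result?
(5, -1.542, 3.824)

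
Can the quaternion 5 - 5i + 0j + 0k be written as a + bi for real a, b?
Yes. The quaternion 5 - 5i has j- and k-coefficients y = z = 0, so it lies in the complex subalgebra spanned by 1 and i.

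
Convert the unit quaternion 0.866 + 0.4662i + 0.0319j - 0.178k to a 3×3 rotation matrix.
[[0.9346, 0.338, -0.1107], [-0.2786, 0.5019, -0.8188], [-0.2212, 0.7961, 0.5633]]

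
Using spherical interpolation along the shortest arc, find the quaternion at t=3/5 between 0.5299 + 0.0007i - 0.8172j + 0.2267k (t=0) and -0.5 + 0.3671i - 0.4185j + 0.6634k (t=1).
-0.0919 + 0.272i - 0.7386j + 0.6099k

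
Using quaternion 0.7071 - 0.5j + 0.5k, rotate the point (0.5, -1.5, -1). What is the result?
(1.768, 0.104, 0.604)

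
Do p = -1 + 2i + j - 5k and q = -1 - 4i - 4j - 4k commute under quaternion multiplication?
No: pq = -7 - 22i + 31j + 5k ≠ -7 + 26i - 25j + 13k = qp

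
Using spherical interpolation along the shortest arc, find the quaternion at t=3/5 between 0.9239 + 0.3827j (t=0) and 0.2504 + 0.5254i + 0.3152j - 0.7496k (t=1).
0.6374 + 0.3729i + 0.4141j - 0.5321k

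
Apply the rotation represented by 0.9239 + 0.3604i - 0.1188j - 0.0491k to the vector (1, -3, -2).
(1.461, -1.074, -3.273)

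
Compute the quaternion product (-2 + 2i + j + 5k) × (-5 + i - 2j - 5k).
35 - 7i + 14j - 20k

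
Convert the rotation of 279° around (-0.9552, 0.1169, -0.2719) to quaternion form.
-0.7604 - 0.6204i + 0.0759j - 0.1766k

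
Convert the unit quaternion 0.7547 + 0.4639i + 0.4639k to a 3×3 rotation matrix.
[[0.5696, -0.7002, 0.4304], [0.7002, 0.1392, -0.7002], [0.4304, 0.7002, 0.5696]]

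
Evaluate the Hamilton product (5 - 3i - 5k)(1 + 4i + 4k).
37 + 17i - 8j + 15k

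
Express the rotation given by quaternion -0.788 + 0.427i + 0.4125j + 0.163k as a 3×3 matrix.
[[0.6065, 0.6092, -0.5109], [0.0954, 0.5822, 0.8074], [0.7893, -0.5385, 0.295]]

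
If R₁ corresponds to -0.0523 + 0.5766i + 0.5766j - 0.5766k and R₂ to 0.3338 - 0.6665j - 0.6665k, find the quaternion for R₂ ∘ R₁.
-0.0175 + 0.9611i - 0.157j + 0.2267k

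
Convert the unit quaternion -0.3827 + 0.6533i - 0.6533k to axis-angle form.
axis = (√2/2, 0, -√2/2), θ = 5π/4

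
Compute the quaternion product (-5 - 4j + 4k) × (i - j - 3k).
8 + 11i + 9j + 19k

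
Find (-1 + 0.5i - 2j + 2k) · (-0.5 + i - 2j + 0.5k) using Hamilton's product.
-5 + 1.75i + 4.75j - 0.5k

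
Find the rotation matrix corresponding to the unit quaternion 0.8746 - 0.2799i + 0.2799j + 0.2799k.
[[0.6866, -0.6463, 0.3329], [0.3329, 0.6866, 0.6463], [-0.6463, -0.3329, 0.6866]]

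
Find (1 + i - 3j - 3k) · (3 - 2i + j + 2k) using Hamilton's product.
14 - 2i - 4j - 12k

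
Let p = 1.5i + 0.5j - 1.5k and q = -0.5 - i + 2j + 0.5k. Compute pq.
1.25 + 2.5i + 0.5j + 4.25k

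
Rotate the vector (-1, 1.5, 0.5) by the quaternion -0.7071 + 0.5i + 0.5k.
(0.811, 1.061, -1.311)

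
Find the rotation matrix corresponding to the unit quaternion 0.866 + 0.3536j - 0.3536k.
[[0.4999, 0.6124, 0.6124], [-0.6124, 0.7499, -0.2501], [-0.6124, -0.2501, 0.7499]]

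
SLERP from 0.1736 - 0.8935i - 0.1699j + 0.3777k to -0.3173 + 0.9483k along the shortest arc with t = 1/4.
0.0445 - 0.7611i - 0.1447j + 0.6307k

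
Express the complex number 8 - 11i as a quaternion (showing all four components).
8 - 11i + 0j + 0k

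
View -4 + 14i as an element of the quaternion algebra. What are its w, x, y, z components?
-4 + 14i + 0j + 0k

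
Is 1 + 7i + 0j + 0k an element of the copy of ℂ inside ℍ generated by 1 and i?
Yes. The quaternion 1 + 7i has j- and k-coefficients y = z = 0, so it lies in the complex subalgebra spanned by 1 and i.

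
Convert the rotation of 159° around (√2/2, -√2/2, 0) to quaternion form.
0.1822 + 0.6953i - 0.6953j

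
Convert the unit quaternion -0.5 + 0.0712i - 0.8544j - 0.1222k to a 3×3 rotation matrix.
[[-0.4899, -0.2439, 0.837], [0.0005, 0.96, 0.28], [-0.8718, 0.1376, -0.4701]]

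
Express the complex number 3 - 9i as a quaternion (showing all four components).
3 - 9i + 0j + 0k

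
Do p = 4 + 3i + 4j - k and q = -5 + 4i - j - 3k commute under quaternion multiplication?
No: pq = -31 - 12i - 19j - 26k ≠ -31 + 14i - 29j + 12k = qp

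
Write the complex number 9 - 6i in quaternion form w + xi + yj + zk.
9 - 6i + 0j + 0k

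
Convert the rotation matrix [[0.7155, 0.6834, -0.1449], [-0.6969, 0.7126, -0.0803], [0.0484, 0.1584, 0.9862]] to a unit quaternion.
0.9239 + 0.0646i - 0.0523j - 0.3735k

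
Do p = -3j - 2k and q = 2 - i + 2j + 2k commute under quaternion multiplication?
No: pq = 10 - 2i - 4j - 7k ≠ 10 + 2i - 8j - k = qp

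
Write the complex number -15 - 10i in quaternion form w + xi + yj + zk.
-15 - 10i + 0j + 0k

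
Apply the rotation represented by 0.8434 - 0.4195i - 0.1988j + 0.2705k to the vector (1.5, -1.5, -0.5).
(1.877, -0.118, 1.101)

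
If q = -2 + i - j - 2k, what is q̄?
-2 - i + j + 2k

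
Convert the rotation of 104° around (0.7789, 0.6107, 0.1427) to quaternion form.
0.6157 + 0.6138i + 0.4812j + 0.1124k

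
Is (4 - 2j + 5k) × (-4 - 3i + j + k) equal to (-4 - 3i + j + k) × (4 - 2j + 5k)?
No: pq = -19 - 19i - 3j - 22k ≠ -19 - 5i + 27j - 10k = qp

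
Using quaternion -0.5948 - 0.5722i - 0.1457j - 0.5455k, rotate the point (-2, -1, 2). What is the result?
(1.353, -2.425, -1.136)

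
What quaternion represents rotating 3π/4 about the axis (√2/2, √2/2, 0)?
0.3827 + 0.6533i + 0.6533j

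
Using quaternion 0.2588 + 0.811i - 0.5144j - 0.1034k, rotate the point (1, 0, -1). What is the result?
(0.883, -0.574, 0.943)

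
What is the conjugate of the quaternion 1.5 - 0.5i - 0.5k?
1.5 + 0.5i + 0.5k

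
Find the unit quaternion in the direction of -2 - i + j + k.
-0.7559 - 0.378i + 0.378j + 0.378k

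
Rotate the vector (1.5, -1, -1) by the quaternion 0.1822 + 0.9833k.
(-1.042, 1.471, -1)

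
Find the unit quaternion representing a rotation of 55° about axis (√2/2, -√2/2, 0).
0.887 + 0.3265i - 0.3265j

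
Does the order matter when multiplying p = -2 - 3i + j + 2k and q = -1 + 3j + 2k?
Yes: pq = -5 - i - j - 15k ≠ -5 + 7i - 13j + 3k = qp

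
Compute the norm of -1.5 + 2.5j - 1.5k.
3.279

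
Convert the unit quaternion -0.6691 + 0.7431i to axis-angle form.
axis = (1, 0, 0), θ = 264°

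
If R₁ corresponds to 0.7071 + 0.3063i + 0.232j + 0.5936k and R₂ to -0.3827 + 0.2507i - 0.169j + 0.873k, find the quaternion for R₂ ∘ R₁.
-0.8264 - 0.2428i - 0.0897j + 0.5001k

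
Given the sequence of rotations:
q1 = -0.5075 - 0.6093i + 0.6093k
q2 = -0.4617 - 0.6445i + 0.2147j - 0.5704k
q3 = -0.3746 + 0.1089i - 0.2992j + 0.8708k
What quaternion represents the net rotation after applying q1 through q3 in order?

q2 · q1 = 0.1892 + 0.7392i + 0.6313j + 0.139k
q3 · q2 · q1 = -0.0835 - 0.8476i + 0.3355j + 0.4026k
-0.0835 - 0.8476i + 0.3355j + 0.4026k


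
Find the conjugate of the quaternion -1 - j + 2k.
-1 + j - 2k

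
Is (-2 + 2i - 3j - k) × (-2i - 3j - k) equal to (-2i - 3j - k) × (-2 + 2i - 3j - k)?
No: pq = -6 + 4i + 10j - 10k ≠ -6 + 4i + 2j + 14k = qp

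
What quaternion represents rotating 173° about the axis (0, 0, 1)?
0.061 + 0.9981k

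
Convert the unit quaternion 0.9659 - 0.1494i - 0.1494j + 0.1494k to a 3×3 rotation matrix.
[[0.9107, -0.244, -0.3333], [0.3333, 0.9107, 0.244], [0.244, -0.3333, 0.9107]]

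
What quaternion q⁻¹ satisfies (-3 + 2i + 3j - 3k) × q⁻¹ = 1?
-0.0968 - 0.0645i - 0.0968j + 0.0968k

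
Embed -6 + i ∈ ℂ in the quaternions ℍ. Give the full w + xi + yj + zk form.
-6 + i + 0j + 0k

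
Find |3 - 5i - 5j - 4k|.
√75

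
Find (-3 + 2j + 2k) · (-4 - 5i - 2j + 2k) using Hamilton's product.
12 + 23i - 12j - 4k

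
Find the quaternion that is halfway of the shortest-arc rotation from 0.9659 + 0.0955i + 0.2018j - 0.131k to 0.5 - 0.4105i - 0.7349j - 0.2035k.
0.9015 - 0.1937i - 0.3278j - 0.2057k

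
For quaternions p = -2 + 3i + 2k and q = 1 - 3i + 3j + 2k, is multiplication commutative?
No: pq = 3 + 3i - 18j + 7k ≠ 3 + 15i + 6j - 11k = qp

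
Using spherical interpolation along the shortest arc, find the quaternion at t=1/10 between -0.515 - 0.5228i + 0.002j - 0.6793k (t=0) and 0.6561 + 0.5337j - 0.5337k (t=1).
-0.4058 - 0.5145i + 0.0841j - 0.7507k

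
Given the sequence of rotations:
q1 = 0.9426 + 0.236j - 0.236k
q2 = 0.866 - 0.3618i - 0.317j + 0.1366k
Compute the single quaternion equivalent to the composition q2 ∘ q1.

q2 · q1 = 0.9233 - 0.2985i - 0.1798j - 0.161k
0.9233 - 0.2985i - 0.1798j - 0.161k


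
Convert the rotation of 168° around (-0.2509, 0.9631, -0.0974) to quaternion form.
0.1045 - 0.2495i + 0.9578j - 0.0969k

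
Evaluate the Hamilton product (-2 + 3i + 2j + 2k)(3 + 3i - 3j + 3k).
-15 + 15i + 9j - 15k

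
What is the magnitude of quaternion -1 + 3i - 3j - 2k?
√23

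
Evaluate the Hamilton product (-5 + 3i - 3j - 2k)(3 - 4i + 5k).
7 + 14i - 16j - 43k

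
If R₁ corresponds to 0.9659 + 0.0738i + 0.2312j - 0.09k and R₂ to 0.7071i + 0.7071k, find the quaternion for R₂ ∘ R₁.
0.0115 + 0.5195i + 0.1158j + 0.8465k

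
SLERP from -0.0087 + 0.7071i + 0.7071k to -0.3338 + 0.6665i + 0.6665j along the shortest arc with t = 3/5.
-0.2324 + 0.7911i + 0.4558j + 0.3353k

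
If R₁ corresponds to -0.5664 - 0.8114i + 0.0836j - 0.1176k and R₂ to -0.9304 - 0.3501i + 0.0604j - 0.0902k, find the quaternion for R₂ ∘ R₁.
0.2273 + 0.9537i - 0.08j + 0.1802k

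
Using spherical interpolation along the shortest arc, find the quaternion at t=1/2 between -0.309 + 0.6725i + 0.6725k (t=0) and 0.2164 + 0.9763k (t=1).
-0.0519 + 0.3772i + 0.9247k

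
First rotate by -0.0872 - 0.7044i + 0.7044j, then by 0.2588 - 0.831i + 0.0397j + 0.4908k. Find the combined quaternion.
-0.6359 - 0.4556i - 0.1669j - 0.6002k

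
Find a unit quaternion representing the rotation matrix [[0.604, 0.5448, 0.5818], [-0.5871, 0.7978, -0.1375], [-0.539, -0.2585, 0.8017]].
0.8949 - 0.0338i + 0.3131j - 0.3162k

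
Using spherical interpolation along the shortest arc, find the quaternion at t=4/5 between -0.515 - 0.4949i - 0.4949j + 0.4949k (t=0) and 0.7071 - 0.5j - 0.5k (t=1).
-0.7525 - 0.1261i + 0.3132j + 0.5654k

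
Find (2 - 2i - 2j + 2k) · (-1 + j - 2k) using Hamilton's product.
4 + 4i - 8k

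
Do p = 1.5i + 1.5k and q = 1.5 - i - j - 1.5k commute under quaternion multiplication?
No: pq = 3.75 + 3.75i + 0.75j + 0.75k ≠ 3.75 + 0.75i - 0.75j + 3.75k = qp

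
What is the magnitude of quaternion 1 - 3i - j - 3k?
√20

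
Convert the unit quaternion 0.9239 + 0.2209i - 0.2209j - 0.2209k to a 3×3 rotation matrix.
[[0.8048, 0.3106, -0.5058], [-0.5058, 0.8048, -0.3106], [0.3106, 0.5058, 0.8048]]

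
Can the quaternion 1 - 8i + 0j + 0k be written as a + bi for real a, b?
Yes. The quaternion 1 - 8i has j- and k-coefficients y = z = 0, so it lies in the complex subalgebra spanned by 1 and i.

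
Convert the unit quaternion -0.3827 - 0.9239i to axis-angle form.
axis = (-1, 0, 0), θ = 5π/4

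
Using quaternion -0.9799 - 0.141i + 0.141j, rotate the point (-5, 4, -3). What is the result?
(-4.131, 4.869, -3.038)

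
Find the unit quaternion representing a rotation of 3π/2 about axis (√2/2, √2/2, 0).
-0.7071 + 0.5i + 0.5j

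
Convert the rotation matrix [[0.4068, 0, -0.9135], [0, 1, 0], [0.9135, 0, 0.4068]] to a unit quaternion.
0.8387 - 0.5446j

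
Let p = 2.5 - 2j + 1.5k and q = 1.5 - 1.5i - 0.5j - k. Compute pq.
4.25 - i - 6.5j - 3.25k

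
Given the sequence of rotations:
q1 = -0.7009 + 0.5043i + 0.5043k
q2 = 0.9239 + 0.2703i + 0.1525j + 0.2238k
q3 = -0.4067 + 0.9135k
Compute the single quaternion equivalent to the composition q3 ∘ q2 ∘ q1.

q2 · q1 = -0.8967 + 0.3534i - 0.1303j + 0.2322k
q3 · q2 · q1 = 0.1526 - 0.0247i + 0.3758j - 0.9136k
0.1526 - 0.0247i + 0.3758j - 0.9136k


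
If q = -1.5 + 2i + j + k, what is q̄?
-1.5 - 2i - j - k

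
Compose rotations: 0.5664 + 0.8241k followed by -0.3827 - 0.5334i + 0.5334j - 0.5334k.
0.2228 + 0.1375i + 0.7417j - 0.6175k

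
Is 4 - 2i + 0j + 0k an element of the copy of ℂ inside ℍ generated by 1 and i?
Yes. The quaternion 4 - 2i has j- and k-coefficients y = z = 0, so it lies in the complex subalgebra spanned by 1 and i.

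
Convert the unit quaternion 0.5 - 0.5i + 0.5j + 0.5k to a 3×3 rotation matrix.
[[0, -1, 0], [0, 0, 1], [-1, 0, 0]]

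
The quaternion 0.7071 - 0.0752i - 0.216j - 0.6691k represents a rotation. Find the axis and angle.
axis = (-0.1063, -0.3055, -0.9462), θ = π/2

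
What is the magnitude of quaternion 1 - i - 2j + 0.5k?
2.5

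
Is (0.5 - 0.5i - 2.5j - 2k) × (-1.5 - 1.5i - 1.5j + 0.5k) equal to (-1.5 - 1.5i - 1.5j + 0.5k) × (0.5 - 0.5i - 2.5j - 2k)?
No: pq = -4.25 - 4.25i + 6.25j + 0.25k ≠ -4.25 + 4.25i - 0.25j + 6.25k = qp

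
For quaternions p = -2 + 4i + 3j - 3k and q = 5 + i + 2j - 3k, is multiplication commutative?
No: pq = -29 + 15i + 20j - 4k ≠ -29 + 21i + 2j - 14k = qp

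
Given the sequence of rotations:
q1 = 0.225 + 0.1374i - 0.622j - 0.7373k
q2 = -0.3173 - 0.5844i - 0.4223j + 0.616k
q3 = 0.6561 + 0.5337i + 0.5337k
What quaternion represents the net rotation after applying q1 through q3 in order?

q2 · q1 = 0.2004 + 0.5194i - 0.2439j + 0.7941k
q3 · q2 · q1 = -0.5695 + 0.5779i - 0.3066j + 0.4978k
-0.5695 + 0.5779i - 0.3066j + 0.4978k


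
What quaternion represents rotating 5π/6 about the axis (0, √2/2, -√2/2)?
0.2588 + 0.683j - 0.683k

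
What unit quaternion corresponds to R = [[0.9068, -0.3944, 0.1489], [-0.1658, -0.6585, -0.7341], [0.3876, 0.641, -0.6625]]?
0.3827 + 0.8983i - 0.1559j + 0.1493k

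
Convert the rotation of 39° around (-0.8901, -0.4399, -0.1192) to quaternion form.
0.9426 - 0.2971i - 0.1468j - 0.0398k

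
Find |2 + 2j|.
√8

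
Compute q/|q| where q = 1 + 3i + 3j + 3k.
0.189 + 0.5669i + 0.5669j + 0.5669k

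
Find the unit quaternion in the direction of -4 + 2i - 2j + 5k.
-0.5714 + 0.2857i - 0.2857j + 0.7143k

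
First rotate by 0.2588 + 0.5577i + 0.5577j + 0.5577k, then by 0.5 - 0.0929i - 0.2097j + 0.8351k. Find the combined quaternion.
-0.1676 - 0.3279i + 0.7421j + 0.5601k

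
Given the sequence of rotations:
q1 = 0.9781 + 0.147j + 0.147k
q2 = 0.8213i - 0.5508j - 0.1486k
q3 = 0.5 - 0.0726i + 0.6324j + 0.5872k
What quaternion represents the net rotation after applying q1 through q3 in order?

q2 · q1 = 0.1028 + 0.7442i - 0.6595j - 0.0246k
q3 · q2 · q1 = 0.5369 + 0.7363i + 0.1705j - 0.3747k
0.5369 + 0.7363i + 0.1705j - 0.3747k


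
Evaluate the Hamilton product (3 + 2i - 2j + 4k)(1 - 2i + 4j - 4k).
31 - 12i + 10j - 4k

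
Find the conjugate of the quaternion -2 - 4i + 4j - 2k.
-2 + 4i - 4j + 2k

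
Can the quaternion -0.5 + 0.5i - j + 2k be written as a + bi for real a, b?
No. The quaternion -0.5 + 0.5i - j + 2k has j-coefficient y = -1 and k-coefficient z = 2, not both zero, so it does not lie in the complex subalgebra spanned by 1 and i.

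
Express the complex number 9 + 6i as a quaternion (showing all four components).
9 + 6i + 0j + 0k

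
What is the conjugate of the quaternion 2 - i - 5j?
2 + i + 5j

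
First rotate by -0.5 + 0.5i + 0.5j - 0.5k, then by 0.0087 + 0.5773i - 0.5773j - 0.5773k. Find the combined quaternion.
-0.293 + 0.293i + 0.293j + 0.8616k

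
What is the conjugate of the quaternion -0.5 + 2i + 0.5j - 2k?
-0.5 - 2i - 0.5j + 2k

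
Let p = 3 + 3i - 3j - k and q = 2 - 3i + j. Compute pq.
18 - 2i - 8k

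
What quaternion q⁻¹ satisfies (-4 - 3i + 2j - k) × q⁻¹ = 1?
-0.1333 + 0.1i - 0.0667j + 0.0333k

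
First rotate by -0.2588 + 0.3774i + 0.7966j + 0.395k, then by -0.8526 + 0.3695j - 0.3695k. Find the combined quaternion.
0.0723 + 0.1185i - 0.9143j - 0.3806k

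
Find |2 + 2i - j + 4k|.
5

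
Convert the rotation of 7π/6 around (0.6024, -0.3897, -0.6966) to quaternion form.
-0.2588 + 0.5819i - 0.3764j - 0.6729k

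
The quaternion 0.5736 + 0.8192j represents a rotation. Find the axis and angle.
axis = (0, 1, 0), θ = 110°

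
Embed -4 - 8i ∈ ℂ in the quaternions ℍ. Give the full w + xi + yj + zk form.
-4 - 8i + 0j + 0k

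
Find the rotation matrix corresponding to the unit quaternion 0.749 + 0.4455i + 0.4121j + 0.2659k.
[[0.5189, -0.0311, 0.8542], [0.7655, 0.4617, -0.4482], [-0.3804, 0.8865, 0.2634]]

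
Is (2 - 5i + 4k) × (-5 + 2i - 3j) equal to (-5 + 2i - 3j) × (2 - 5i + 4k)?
No: pq = 41i + 2j - 5k ≠ 17i - 14j - 35k = qp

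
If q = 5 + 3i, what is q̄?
5 - 3i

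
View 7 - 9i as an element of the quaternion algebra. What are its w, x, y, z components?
7 - 9i + 0j + 0k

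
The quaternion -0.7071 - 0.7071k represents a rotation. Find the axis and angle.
axis = (0, 0, -1), θ = 3π/2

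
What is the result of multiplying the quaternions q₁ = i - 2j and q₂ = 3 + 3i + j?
-1 + 3i - 6j + 7k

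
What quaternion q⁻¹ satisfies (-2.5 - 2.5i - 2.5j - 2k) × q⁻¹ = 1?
-0.1099 + 0.1099i + 0.1099j + 0.0879k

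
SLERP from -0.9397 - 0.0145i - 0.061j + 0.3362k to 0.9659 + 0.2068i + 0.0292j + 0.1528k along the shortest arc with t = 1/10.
-0.9548 - 0.0349i - 0.0585j + 0.2893k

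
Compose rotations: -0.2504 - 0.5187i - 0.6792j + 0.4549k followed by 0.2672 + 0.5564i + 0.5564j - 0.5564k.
0.8527 - 0.4027i - 0.2853j + 0.1716k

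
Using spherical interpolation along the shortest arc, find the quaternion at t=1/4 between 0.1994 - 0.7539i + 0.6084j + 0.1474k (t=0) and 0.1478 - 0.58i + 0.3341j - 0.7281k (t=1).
0.2039 - 0.7771i + 0.5881j - 0.0933k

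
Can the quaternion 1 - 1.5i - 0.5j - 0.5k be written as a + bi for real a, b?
No. The quaternion 1 - 1.5i - 0.5j - 0.5k has j-coefficient y = -0.5 and k-coefficient z = -0.5, not both zero, so it does not lie in the complex subalgebra spanned by 1 and i.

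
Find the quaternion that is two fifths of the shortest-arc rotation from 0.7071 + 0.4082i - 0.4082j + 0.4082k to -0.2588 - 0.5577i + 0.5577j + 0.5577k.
0.6186 + 0.5555i - 0.5555j + 0.0135k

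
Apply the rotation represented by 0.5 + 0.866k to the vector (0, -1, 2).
(0.866, 0.5, 2)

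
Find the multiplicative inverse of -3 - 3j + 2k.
-0.1364 + 0.1364j - 0.0909k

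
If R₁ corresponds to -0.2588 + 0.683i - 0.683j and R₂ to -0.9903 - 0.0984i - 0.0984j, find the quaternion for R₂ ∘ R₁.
0.2563 - 0.6509i + 0.7018j + 0.1344k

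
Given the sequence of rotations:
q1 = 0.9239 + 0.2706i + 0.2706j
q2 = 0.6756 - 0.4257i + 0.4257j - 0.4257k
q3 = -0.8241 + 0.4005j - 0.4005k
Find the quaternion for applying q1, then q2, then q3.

q2 · q1 = 0.6242 - 0.0953i + 0.4609j - 0.6237k
q3 · q2 · q1 = -0.9488 + 0.0133i - 0.0917j + 0.3022k
-0.9488 + 0.0133i - 0.0917j + 0.3022k


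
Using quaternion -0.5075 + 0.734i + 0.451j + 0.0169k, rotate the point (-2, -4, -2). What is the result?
(-3.036, -2.498, 2.923)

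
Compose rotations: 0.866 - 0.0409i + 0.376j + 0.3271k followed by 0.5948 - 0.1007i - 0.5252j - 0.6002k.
0.9048 - 0.0577i - 0.1737j - 0.3846k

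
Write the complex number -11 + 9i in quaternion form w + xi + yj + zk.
-11 + 9i + 0j + 0k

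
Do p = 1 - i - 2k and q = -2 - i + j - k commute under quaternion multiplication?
No: pq = -5 + 3i + 2j + 2k ≠ -5 - i + 4k = qp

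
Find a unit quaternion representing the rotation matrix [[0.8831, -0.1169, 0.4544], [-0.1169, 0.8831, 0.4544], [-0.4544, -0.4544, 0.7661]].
0.9397 - 0.2418i + 0.2418j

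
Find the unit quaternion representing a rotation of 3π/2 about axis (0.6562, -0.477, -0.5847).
-0.7071 + 0.464i - 0.3373j - 0.4134k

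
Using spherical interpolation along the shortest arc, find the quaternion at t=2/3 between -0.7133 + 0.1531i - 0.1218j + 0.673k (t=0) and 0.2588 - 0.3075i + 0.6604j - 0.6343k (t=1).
-0.44 + 0.2714i - 0.5079j + 0.6891k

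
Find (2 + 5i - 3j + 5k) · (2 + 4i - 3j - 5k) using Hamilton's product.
48i + 33j - 3k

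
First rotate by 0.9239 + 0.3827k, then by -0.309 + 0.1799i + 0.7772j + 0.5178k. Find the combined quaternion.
-0.4836 + 0.4636i + 0.6492j + 0.3601k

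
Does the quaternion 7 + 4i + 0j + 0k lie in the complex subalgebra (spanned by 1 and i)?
Yes. The quaternion 7 + 4i has j- and k-coefficients y = z = 0, so it lies in the complex subalgebra spanned by 1 and i.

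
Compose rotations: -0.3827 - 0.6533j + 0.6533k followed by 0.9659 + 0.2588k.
-0.5387 + 0.1691i - 0.631j + 0.532k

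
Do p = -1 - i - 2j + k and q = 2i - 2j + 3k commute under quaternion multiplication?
No: pq = -5 - 6i + 7j + 3k ≠ -5 + 2i - 3j - 9k = qp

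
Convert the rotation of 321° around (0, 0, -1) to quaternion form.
-0.9426 - 0.3338k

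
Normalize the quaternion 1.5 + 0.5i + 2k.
0.5883 + 0.1961i + 0.7845k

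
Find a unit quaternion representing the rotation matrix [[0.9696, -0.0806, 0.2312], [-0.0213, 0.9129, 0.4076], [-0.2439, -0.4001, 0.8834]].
0.9703 - 0.2081i + 0.1224j + 0.0153k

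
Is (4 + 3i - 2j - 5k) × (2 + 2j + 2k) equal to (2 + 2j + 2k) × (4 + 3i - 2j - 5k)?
No: pq = 22 + 12i - 2j + 4k ≠ 22 + 10j - 8k = qp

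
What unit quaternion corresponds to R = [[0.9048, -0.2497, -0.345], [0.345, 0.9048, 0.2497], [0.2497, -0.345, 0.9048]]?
0.9636 - 0.1543i - 0.1543j + 0.1543k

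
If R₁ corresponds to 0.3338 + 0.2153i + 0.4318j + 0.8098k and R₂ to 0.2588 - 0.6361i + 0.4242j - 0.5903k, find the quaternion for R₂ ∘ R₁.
0.5182 + 0.4418i + 0.6414j - 0.3535k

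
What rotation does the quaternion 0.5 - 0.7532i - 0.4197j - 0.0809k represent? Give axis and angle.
axis = (-0.8697, -0.4846, -0.0934), θ = 2π/3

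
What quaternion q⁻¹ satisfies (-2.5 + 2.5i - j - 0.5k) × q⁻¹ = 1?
-0.1818 - 0.1818i + 0.0727j + 0.0364k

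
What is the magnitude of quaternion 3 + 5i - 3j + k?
√44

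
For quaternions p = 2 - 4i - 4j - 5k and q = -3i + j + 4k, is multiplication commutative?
No: pq = 12 - 17i + 33j - 8k ≠ 12 + 5i - 29j + 24k = qp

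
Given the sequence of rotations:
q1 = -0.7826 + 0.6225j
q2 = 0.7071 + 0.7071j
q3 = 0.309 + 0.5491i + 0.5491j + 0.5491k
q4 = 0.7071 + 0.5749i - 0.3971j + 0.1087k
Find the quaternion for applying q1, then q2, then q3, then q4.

q2 · q1 = -0.9935 - 0.1132j
q3 · q2 · q1 = -0.2448 - 0.4834i - 0.5805j - 0.6077k
q4 · q3 · q2 · q1 = -0.0597 - 0.1781i - 0.0164j - 0.982k
-0.0597 - 0.1781i - 0.0164j - 0.982k


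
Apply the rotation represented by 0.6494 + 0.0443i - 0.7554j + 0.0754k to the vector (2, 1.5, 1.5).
(-2.014, 1.282, 1.673)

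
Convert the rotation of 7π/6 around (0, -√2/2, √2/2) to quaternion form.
-0.2588 - 0.683j + 0.683k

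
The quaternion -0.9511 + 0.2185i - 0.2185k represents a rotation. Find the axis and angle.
axis = (√2/2, 0, -√2/2), θ = 324°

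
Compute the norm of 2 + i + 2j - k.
√10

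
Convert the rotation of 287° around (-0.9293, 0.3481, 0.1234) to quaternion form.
-0.8039 - 0.5528i + 0.2071j + 0.0734k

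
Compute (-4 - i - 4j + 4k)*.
-4 + i + 4j - 4k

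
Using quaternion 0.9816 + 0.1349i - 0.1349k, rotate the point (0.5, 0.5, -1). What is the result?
(0.651, 0.596, -0.849)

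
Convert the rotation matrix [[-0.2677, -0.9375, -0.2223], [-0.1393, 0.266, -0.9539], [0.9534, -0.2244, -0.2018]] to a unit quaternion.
-0.4462 - 0.4087i + 0.6587j - 0.4472k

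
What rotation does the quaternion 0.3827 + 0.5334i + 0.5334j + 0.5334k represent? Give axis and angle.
axis = (√3/3, √3/3, √3/3), θ = 3π/4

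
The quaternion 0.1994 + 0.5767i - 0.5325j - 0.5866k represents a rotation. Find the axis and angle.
axis = (0.5885, -0.5434, -0.5986), θ = 157°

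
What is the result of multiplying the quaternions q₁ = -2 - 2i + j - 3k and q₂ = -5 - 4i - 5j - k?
4 + 2i + 15j + 31k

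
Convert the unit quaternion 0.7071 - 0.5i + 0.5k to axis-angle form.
axis = (-√2/2, 0, √2/2), θ = π/2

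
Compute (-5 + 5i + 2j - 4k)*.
-5 - 5i - 2j + 4k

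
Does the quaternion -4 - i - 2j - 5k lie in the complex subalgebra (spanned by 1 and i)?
No. The quaternion -4 - i - 2j - 5k has j-coefficient y = -2 and k-coefficient z = -5, not both zero, so it does not lie in the complex subalgebra spanned by 1 and i.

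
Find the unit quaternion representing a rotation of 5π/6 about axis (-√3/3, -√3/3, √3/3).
0.2588 - 0.5577i - 0.5577j + 0.5577k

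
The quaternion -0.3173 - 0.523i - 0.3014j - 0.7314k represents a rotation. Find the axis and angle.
axis = (-0.5515, -0.3178, -0.7713), θ = 217°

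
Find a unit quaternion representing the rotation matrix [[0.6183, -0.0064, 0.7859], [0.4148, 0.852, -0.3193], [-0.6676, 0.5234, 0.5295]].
0.866 + 0.2433i + 0.4196j + 0.1216k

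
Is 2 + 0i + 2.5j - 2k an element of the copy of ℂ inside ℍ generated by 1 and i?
No. The quaternion 2 + 2.5j - 2k has j-coefficient y = 2.5 and k-coefficient z = -2, not both zero, so it does not lie in the complex subalgebra spanned by 1 and i.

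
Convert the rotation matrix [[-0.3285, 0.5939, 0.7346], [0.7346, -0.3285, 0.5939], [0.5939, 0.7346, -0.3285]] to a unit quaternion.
0.061 + 0.5763i + 0.5763j + 0.5763k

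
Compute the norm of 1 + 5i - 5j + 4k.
√67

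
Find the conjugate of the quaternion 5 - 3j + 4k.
5 + 3j - 4k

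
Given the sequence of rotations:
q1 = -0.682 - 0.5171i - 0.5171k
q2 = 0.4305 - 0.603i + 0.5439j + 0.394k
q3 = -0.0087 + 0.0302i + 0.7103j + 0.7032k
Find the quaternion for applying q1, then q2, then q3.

q2 · q1 = -0.4017 - 0.0926i - 0.8865j - 0.2101k
q3 · q2 · q1 = 0.7837 + 0.4628i - 0.3364j - 0.2416k
0.7837 + 0.4628i - 0.3364j - 0.2416k


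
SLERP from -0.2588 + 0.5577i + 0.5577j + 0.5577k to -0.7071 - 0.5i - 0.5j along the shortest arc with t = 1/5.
-0.0476 + 0.6159i + 0.6159j + 0.4891k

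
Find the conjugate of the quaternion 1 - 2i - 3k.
1 + 2i + 3k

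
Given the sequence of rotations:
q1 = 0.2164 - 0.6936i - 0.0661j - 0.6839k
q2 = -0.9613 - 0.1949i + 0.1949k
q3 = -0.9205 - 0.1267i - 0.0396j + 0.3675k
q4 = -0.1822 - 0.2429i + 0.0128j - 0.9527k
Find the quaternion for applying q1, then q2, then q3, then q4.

q2 · q1 = -0.2099 + 0.6375i - 0.2049j + 0.7125k
q3 · q2 · q1 = 0.004 - 0.5131i + 0.5215j - 0.6818k
q4 · q3 · q2 · q1 = -0.7816 + 0.5806i + 0.2283j + 0.0003k
-0.7816 + 0.5806i + 0.2283j + 0.0003k
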